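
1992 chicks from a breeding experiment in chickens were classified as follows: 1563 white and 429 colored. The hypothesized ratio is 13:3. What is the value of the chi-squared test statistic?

Total ratio parts = 16. Expected numbers out of 1992:
  white: 1992 × 13/16 = 1618.5
  colored: 1992 × 3/16 = 373.5
χ² = Σ (O − E)² / E
  white: (1563 − 1618.5)² / 1618.5 = 1.9032
  colored: (429 − 373.5)² / 373.5 = 8.2470
χ² = 1.9032 + 8.2470 = 10.1502 ≈ 10.150

10.150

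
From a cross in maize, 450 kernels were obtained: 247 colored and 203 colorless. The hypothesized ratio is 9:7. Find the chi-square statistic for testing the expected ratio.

The 9:7 ratio has 16 parts, so with N = 450 the expected counts are:
  colored: 450 × 9/16 = 253.125
  colorless: 450 × 7/16 = 196.875
χ² = Σ (O − E)² / E
  colored: (247 − 253.125)² / 253.125 = 0.1482
  colorless: (203 − 196.875)² / 196.875 = 0.1906
χ² = 0.1482 + 0.1906 = 0.3388 ≈ 0.339

0.339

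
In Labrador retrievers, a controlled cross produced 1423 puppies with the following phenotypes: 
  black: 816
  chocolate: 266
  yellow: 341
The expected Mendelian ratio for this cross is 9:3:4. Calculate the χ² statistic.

0.917

Under the 9:3:4 hypothesis (Σ ratio = 16, N = 1423):
  black: 1423 × 9/16 = 800.4375
  chocolate: 1423 × 3/16 = 266.8125
  yellow: 1423 × 4/16 = 355.75
χ² = Σ (O − E)² / E
  black: (816 − 800.4375)² / 800.4375 = 0.3026
  chocolate: (266 − 266.8125)² / 266.8125 = 0.0025
  yellow: (341 − 355.75)² / 355.75 = 0.6116
χ² = 0.3026 + 0.0025 + 0.6116 = 0.9167 ≈ 0.917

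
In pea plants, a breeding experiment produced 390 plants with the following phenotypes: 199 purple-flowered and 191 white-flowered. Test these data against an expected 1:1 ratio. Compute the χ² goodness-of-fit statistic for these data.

0.164

Under the 1:1 hypothesis (Σ ratio = 2, N = 390):
  purple-flowered: 390 × 1/2 = 195
  white-flowered: 390 × 1/2 = 195
χ² = Σ (O − E)² / E
  purple-flowered: (199 − 195)² / 195 = 0.0821
  white-flowered: (191 − 195)² / 195 = 0.0821
χ² = 0.0821 + 0.0821 = 0.1642 ≈ 0.164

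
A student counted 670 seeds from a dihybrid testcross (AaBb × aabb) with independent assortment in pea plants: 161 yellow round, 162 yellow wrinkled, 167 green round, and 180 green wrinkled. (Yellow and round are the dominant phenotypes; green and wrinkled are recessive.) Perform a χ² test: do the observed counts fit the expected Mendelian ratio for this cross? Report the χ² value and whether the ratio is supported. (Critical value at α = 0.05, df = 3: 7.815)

A dihybrid testcross with independent assortment gives a 1:1:1:1 ratio.
The 1:1:1:1 ratio has 4 parts, so with N = 670 the expected counts are:
  yellow round: 670 × 1/4 = 167.5
  yellow wrinkled: 670 × 1/4 = 167.5
  green round: 670 × 1/4 = 167.5
  green wrinkled: 670 × 1/4 = 167.5
χ² = Σ (O − E)² / E
  yellow round: (161 − 167.5)² / 167.5 = 0.2522
  yellow wrinkled: (162 − 167.5)² / 167.5 = 0.1806
  green round: (167 − 167.5)² / 167.5 = 0.0015
  green wrinkled: (180 − 167.5)² / 167.5 = 0.9328
χ² = 0.2522 + 0.1806 + 0.0015 + 0.9328 = 1.3671 ≈ 1.367
Degrees of freedom = 4 − 1 = 3; critical value at α = 0.05 is 7.815.
Since 1.367 < 7.815, we fail to reject the null hypothesis — the data are consistent with the 1:1:1:1 ratio.

1.367; consistent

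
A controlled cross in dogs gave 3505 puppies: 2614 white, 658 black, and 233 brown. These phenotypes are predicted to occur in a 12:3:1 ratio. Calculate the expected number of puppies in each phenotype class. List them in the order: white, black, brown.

2628.75, 657.1875, 219.0625

The 12:3:1 ratio has 16 parts, so with N = 3505 the expected counts are:
  white: 3505 × 12/16 = 2628.75
  black: 3505 × 3/16 = 657.1875
  brown: 3505 × 1/16 = 219.0625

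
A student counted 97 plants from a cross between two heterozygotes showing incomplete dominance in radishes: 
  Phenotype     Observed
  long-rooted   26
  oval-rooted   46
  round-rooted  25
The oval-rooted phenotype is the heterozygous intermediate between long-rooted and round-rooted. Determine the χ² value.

0.278

With incomplete dominance, a heterozygote × heterozygote cross gives a 1:2:1 phenotypic ratio.
Under the 1:2:1 hypothesis (Σ ratio = 4, N = 97):
  long-rooted: 97 × 1/4 = 24.25
  oval-rooted: 97 × 2/4 = 48.5
  round-rooted: 97 × 1/4 = 24.25
χ² = Σ (O − E)² / E
  long-rooted: (26 − 24.25)² / 24.25 = 0.1263
  oval-rooted: (46 − 48.5)² / 48.5 = 0.1289
  round-rooted: (25 − 24.25)² / 24.25 = 0.0232
χ² = 0.1263 + 0.1289 + 0.0232 = 0.2784 ≈ 0.278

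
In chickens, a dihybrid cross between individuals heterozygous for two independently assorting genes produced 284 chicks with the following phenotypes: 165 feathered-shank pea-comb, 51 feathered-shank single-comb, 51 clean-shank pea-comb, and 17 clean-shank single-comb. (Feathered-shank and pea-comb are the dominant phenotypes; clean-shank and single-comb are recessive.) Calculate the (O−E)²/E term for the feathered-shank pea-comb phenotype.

0.173

A dihybrid F₂ with independent assortment and complete dominance at both loci gives a 9:3:3:1 phenotypic ratio.
Under the 9:3:3:1 hypothesis (Σ ratio = 16, N = 284):
  feathered-shank pea-comb: 284 × 9/16 = 159.75
  feathered-shank single-comb: 284 × 3/16 = 53.25
  clean-shank pea-comb: 284 × 3/16 = 53.25
  clean-shank single-comb: 284 × 1/16 = 17.75
Contribution of feathered-shank pea-comb: (165 − 159.75)² / 159.75 = 0.1725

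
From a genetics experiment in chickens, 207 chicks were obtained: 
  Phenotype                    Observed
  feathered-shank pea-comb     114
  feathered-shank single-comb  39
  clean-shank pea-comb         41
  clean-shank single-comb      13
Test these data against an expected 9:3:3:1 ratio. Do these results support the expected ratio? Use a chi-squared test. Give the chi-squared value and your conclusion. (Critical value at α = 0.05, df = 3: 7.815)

Total ratio parts = 16. Expected numbers out of 207:
  feathered-shank pea-comb: 207 × 9/16 = 116.4375
  feathered-shank single-comb: 207 × 3/16 = 38.8125
  clean-shank pea-comb: 207 × 3/16 = 38.8125
  clean-shank single-comb: 207 × 1/16 = 12.9375
χ² = Σ (O − E)² / E
  feathered-shank pea-comb: (114 − 116.4375)² / 116.4375 = 0.0510
  feathered-shank single-comb: (39 − 38.8125)² / 38.8125 = 0.0009
  clean-shank pea-comb: (41 − 38.8125)² / 38.8125 = 0.1233
  clean-shank single-comb: (13 − 12.9375)² / 12.9375 = 0.0003
χ² = 0.0510 + 0.0009 + 0.1233 + 0.0003 = 0.1755 ≈ 0.176
Degrees of freedom = 4 − 1 = 3; critical value at α = 0.05 is 7.815.
Since 0.176 < 7.815, we fail to reject the null hypothesis — the data are consistent with the 9:3:3:1 ratio.

0.176; consistent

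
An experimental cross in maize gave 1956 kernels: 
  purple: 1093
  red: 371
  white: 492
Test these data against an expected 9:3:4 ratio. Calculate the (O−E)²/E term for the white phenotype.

Under the 9:3:4 hypothesis (Σ ratio = 16, N = 1956):
  purple: 1956 × 9/16 = 1100.25
  red: 1956 × 3/16 = 366.75
  white: 1956 × 4/16 = 489
Contribution of white: (492 − 489)² / 489 = 0.0184

0.018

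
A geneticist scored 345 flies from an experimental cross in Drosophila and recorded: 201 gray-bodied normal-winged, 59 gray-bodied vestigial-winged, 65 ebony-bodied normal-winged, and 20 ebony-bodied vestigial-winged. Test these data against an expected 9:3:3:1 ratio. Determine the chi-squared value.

0.863

The 9:3:3:1 ratio has 16 parts, so with N = 345 the expected counts are:
  gray-bodied normal-winged: 345 × 9/16 = 194.0625
  gray-bodied vestigial-winged: 345 × 3/16 = 64.6875
  ebony-bodied normal-winged: 345 × 3/16 = 64.6875
  ebony-bodied vestigial-winged: 345 × 1/16 = 21.5625
χ² = Σ (O − E)² / E
  gray-bodied normal-winged: (201 − 194.0625)² / 194.0625 = 0.2480
  gray-bodied vestigial-winged: (59 − 64.6875)² / 64.6875 = 0.5001
  ebony-bodied normal-winged: (65 − 64.6875)² / 64.6875 = 0.0015
  ebony-bodied vestigial-winged: (20 − 21.5625)² / 21.5625 = 0.1132
χ² = 0.2480 + 0.5001 + 0.0015 + 0.1132 = 0.8628 ≈ 0.863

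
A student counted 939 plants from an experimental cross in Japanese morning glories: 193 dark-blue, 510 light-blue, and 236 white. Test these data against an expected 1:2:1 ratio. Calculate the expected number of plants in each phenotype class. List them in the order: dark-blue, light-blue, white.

Total ratio parts = 4. Expected numbers out of 939:
  dark-blue: 939 × 1/4 = 234.75
  light-blue: 939 × 2/4 = 469.5
  white: 939 × 1/4 = 234.75

234.75, 469.5, 234.75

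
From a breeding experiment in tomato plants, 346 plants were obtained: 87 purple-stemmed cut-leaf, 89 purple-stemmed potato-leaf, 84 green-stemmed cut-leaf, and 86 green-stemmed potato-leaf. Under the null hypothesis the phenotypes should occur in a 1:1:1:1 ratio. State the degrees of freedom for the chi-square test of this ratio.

A goodness-of-fit test with 4 phenotype classes has df = 4 − 1 = 3.

3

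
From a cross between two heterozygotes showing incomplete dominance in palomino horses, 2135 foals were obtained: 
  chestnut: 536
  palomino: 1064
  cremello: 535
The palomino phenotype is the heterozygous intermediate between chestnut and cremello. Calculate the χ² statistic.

0.024

With incomplete dominance, a heterozygote × heterozygote cross gives a 1:2:1 phenotypic ratio.
Under the 1:2:1 hypothesis (Σ ratio = 4, N = 2135):
  chestnut: 2135 × 1/4 = 533.75
  palomino: 2135 × 2/4 = 1067.5
  cremello: 2135 × 1/4 = 533.75
χ² = Σ (O − E)² / E
  chestnut: (536 − 533.75)² / 533.75 = 0.0095
  palomino: (1064 − 1067.5)² / 1067.5 = 0.0115
  cremello: (535 − 533.75)² / 533.75 = 0.0029
χ² = 0.0095 + 0.0115 + 0.0029 = 0.0239 ≈ 0.024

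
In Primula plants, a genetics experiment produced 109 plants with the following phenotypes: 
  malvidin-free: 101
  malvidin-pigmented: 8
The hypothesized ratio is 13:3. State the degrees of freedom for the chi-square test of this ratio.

1

A goodness-of-fit test with 2 phenotype classes has df = 2 − 1 = 1.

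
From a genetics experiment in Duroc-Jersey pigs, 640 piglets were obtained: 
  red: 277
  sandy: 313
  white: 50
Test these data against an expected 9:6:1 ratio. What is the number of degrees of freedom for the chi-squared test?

2

A goodness-of-fit test with 3 phenotype classes has df = 3 − 1 = 2.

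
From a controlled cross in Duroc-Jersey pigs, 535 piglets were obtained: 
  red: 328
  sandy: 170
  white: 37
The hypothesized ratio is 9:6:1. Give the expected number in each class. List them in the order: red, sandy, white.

300.9375, 200.625, 33.4375

Under the 9:6:1 hypothesis (Σ ratio = 16, N = 535):
  red: 535 × 9/16 = 300.9375
  sandy: 535 × 6/16 = 200.625
  white: 535 × 1/16 = 33.4375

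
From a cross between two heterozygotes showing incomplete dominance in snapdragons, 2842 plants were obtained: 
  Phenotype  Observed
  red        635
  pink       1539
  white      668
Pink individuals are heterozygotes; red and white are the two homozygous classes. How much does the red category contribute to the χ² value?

8.023

With incomplete dominance, a heterozygote × heterozygote cross gives a 1:2:1 phenotypic ratio.
Expected counts for N = 2842 under a 1:2:1 ratio (total parts = 4):
  red: 2842 × 1/4 = 710.5
  pink: 2842 × 2/4 = 1421
  white: 2842 × 1/4 = 710.5
Contribution of red: (635 − 710.5)² / 710.5 = 8.0229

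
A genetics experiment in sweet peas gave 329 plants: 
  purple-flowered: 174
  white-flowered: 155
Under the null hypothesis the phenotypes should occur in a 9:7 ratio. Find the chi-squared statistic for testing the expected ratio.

Under the 9:7 hypothesis (Σ ratio = 16, N = 329):
  purple-flowered: 329 × 9/16 = 185.0625
  white-flowered: 329 × 7/16 = 143.9375
χ² = Σ (O − E)² / E
  purple-flowered: (174 − 185.0625)² / 185.0625 = 0.6613
  white-flowered: (155 − 143.9375)² / 143.9375 = 0.8502
χ² = 0.6613 + 0.8502 = 1.5115 ≈ 1.512

1.512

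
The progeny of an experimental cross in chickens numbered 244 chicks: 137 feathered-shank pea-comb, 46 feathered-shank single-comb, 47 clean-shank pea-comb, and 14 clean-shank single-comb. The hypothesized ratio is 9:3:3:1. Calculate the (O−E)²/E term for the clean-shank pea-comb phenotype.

0.034

Under the 9:3:3:1 hypothesis (Σ ratio = 16, N = 244):
  feathered-shank pea-comb: 244 × 9/16 = 137.25
  feathered-shank single-comb: 244 × 3/16 = 45.75
  clean-shank pea-comb: 244 × 3/16 = 45.75
  clean-shank single-comb: 244 × 1/16 = 15.25
Contribution of clean-shank pea-comb: (47 − 45.75)² / 45.75 = 0.0342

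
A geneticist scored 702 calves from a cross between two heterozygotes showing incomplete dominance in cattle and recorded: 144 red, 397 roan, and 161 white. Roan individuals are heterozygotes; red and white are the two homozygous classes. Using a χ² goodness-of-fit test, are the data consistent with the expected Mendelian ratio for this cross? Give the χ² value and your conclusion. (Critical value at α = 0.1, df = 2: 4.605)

12.880; not consistent

With incomplete dominance, a heterozygote × heterozygote cross gives a 1:2:1 phenotypic ratio.
Total ratio parts = 4. Expected numbers out of 702:
  red: 702 × 1/4 = 175.5
  roan: 702 × 2/4 = 351
  white: 702 × 1/4 = 175.5
χ² = Σ (O − E)² / E
  red: (144 − 175.5)² / 175.5 = 5.6538
  roan: (397 − 351)² / 351 = 6.0285
  white: (161 − 175.5)² / 175.5 = 1.1980
χ² = 5.6538 + 6.0285 + 1.1980 = 12.8803 ≈ 12.880
Degrees of freedom = 3 − 1 = 2; critical value at α = 0.1 is 4.605.
Since 12.880 > 4.605, we reject the null hypothesis — the data do not fit the 1:2:1 ratio.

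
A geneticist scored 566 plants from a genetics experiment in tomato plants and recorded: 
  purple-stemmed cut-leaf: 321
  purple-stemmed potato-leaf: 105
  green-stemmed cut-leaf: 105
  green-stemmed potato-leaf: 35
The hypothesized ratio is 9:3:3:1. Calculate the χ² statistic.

Under the 9:3:3:1 hypothesis (Σ ratio = 16, N = 566):
  purple-stemmed cut-leaf: 566 × 9/16 = 318.375
  purple-stemmed potato-leaf: 566 × 3/16 = 106.125
  green-stemmed cut-leaf: 566 × 3/16 = 106.125
  green-stemmed potato-leaf: 566 × 1/16 = 35.375
χ² = Σ (O − E)² / E
  purple-stemmed cut-leaf: (321 − 318.375)² / 318.375 = 0.0216
  purple-stemmed potato-leaf: (105 − 106.125)² / 106.125 = 0.0119
  green-stemmed cut-leaf: (105 − 106.125)² / 106.125 = 0.0119
  green-stemmed potato-leaf: (35 − 35.375)² / 35.375 = 0.0040
χ² = 0.0216 + 0.0119 + 0.0119 + 0.0040 = 0.0494 ≈ 0.049

0.049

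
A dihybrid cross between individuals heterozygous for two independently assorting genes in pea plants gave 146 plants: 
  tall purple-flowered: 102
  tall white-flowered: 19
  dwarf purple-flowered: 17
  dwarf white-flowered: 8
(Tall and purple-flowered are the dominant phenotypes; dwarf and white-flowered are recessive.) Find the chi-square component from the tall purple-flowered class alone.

4.810

A dihybrid F₂ with independent assortment and complete dominance at both loci gives a 9:3:3:1 phenotypic ratio.
The 9:3:3:1 ratio has 16 parts, so with N = 146 the expected counts are:
  tall purple-flowered: 146 × 9/16 = 82.125
  tall white-flowered: 146 × 3/16 = 27.375
  dwarf purple-flowered: 146 × 3/16 = 27.375
  dwarf white-flowered: 146 × 1/16 = 9.125
Contribution of tall purple-flowered: (102 − 82.125)² / 82.125 = 4.8099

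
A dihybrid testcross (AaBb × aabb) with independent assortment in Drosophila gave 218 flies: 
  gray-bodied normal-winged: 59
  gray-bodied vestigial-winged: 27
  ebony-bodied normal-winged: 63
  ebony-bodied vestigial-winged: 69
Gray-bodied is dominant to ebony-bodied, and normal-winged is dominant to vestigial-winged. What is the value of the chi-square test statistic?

19.431

A dihybrid testcross with independent assortment gives a 1:1:1:1 ratio.
The 1:1:1:1 ratio has 4 parts, so with N = 218 the expected counts are:
  gray-bodied normal-winged: 218 × 1/4 = 54.5
  gray-bodied vestigial-winged: 218 × 1/4 = 54.5
  ebony-bodied normal-winged: 218 × 1/4 = 54.5
  ebony-bodied vestigial-winged: 218 × 1/4 = 54.5
χ² = Σ (O − E)² / E
  gray-bodied normal-winged: (59 − 54.5)² / 54.5 = 0.3716
  gray-bodied vestigial-winged: (27 − 54.5)² / 54.5 = 13.8761
  ebony-bodied normal-winged: (63 − 54.5)² / 54.5 = 1.3257
  ebony-bodied vestigial-winged: (69 − 54.5)² / 54.5 = 3.8578
χ² = 0.3716 + 13.8761 + 1.3257 + 3.8578 = 19.4312 ≈ 19.431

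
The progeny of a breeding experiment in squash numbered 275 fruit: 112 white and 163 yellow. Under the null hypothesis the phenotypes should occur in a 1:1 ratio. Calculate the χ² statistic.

Total ratio parts = 2. Expected numbers out of 275:
  white: 275 × 1/2 = 137.5
  yellow: 275 × 1/2 = 137.5
χ² = Σ (O − E)² / E
  white: (112 − 137.5)² / 137.5 = 4.7291
  yellow: (163 − 137.5)² / 137.5 = 4.7291
χ² = 4.7291 + 4.7291 = 9.4582 ≈ 9.458

9.458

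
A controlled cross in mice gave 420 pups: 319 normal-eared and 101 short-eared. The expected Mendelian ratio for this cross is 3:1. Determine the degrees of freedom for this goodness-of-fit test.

A goodness-of-fit test with 2 phenotype classes has df = 2 − 1 = 1.

1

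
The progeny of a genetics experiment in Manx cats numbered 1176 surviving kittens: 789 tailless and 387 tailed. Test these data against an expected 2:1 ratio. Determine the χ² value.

Expected counts for N = 1176 under a 2:1 ratio (total parts = 3):
  tailless: 1176 × 2/3 = 784
  tailed: 1176 × 1/3 = 392
χ² = Σ (O − E)² / E
  tailless: (789 − 784)² / 784 = 0.0319
  tailed: (387 − 392)² / 392 = 0.0638
χ² = 0.0319 + 0.0638 = 0.0957 ≈ 0.096

0.096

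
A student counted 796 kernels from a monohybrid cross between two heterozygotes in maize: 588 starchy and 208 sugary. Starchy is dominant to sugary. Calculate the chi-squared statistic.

For a monohybrid cross between heterozygotes with complete dominance, the expected phenotypic ratio is 3:1.
Expected counts for N = 796 under a 3:1 ratio (total parts = 4):
  starchy: 796 × 3/4 = 597
  sugary: 796 × 1/4 = 199
χ² = Σ (O − E)² / E
  starchy: (588 − 597)² / 597 = 0.1357
  sugary: (208 − 199)² / 199 = 0.4070
χ² = 0.1357 + 0.4070 = 0.5427 ≈ 0.543

0.543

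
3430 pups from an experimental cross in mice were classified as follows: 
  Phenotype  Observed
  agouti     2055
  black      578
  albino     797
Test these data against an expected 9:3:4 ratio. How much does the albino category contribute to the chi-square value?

4.269

The 9:3:4 ratio has 16 parts, so with N = 3430 the expected counts are:
  agouti: 3430 × 9/16 = 1929.375
  black: 3430 × 3/16 = 643.125
  albino: 3430 × 4/16 = 857.5
Contribution of albino: (797 − 857.5)² / 857.5 = 4.2685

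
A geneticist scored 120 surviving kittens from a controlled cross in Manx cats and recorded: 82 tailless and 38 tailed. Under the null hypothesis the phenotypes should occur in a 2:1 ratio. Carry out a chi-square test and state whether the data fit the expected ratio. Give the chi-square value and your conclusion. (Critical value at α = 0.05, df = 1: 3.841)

Total ratio parts = 3. Expected numbers out of 120:
  tailless: 120 × 2/3 = 80
  tailed: 120 × 1/3 = 40
χ² = Σ (O − E)² / E
  tailless: (82 − 80)² / 80 = 0.0500
  tailed: (38 − 40)² / 40 = 0.1000
χ² = 0.0500 + 0.1000 = 0.150
Degrees of freedom = 2 − 1 = 1; critical value at α = 0.05 is 3.841.
Since 0.150 < 3.841, we fail to reject the null hypothesis — the data are consistent with the 2:1 ratio.

0.150; consistent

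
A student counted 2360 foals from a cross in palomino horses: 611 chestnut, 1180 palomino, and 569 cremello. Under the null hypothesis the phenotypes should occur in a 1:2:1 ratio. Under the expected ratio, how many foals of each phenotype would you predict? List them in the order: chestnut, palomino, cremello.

590, 1180, 590

Expected counts for N = 2360 under a 1:2:1 ratio (total parts = 4):
  chestnut: 2360 × 1/4 = 590
  palomino: 2360 × 2/4 = 1180
  cremello: 2360 × 1/4 = 590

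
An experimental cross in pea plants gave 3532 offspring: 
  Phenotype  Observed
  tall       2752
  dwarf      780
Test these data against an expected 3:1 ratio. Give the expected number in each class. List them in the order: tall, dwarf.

Expected counts for N = 3532 under a 3:1 ratio (total parts = 4):
  tall: 3532 × 3/4 = 2649
  dwarf: 3532 × 1/4 = 883

2649, 883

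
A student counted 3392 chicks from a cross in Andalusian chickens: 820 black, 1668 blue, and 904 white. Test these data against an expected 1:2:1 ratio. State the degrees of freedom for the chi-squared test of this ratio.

A goodness-of-fit test with 3 phenotype classes has df = 3 − 1 = 2.

2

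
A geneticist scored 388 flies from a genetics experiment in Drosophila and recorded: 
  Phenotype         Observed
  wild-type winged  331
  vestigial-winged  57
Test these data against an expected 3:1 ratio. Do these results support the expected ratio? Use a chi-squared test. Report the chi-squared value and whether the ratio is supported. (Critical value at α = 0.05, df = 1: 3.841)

Total ratio parts = 4. Expected numbers out of 388:
  wild-type winged: 388 × 3/4 = 291
  vestigial-winged: 388 × 1/4 = 97
χ² = Σ (O − E)² / E
  wild-type winged: (331 − 291)² / 291 = 5.4983
  vestigial-winged: (57 − 97)² / 97 = 16.4948
χ² = 5.4983 + 16.4948 = 21.9931 ≈ 21.993
Degrees of freedom = 2 − 1 = 1; critical value at α = 0.05 is 3.841.
Since 21.993 > 3.841, we reject the null hypothesis — the data do not fit the 3:1 ratio.

21.993; not consistent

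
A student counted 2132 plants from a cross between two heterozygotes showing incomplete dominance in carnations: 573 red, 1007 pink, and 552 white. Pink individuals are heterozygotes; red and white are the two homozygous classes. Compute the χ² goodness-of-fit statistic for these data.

6.945

With incomplete dominance, a heterozygote × heterozygote cross gives a 1:2:1 phenotypic ratio.
Expected counts for N = 2132 under a 1:2:1 ratio (total parts = 4):
  red: 2132 × 1/4 = 533
  pink: 2132 × 2/4 = 1066
  white: 2132 × 1/4 = 533
χ² = Σ (O − E)² / E
  red: (573 − 533)² / 533 = 3.0019
  pink: (1007 − 1066)² / 1066 = 3.2655
  white: (552 − 533)² / 533 = 0.6773
χ² = 3.0019 + 3.2655 + 0.6773 = 6.9447 ≈ 6.945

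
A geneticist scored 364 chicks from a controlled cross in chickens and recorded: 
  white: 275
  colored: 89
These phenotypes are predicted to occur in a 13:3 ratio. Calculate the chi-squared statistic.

7.764

Expected counts for N = 364 under a 13:3 ratio (total parts = 16):
  white: 364 × 13/16 = 295.75
  colored: 364 × 3/16 = 68.25
χ² = Σ (O − E)² / E
  white: (275 − 295.75)² / 295.75 = 1.4558
  colored: (89 − 68.25)² / 68.25 = 6.3086
χ² = 1.4558 + 6.3086 = 7.7644 ≈ 7.764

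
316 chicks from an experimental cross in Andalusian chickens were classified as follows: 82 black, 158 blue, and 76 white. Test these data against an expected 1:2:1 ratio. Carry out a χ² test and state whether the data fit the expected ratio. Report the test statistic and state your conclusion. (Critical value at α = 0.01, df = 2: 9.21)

0.228; consistent

Under the 1:2:1 hypothesis (Σ ratio = 4, N = 316):
  black: 316 × 1/4 = 79
  blue: 316 × 2/4 = 158
  white: 316 × 1/4 = 79
χ² = Σ (O − E)² / E
  black: (82 − 79)² / 79 = 0.1139
  blue: (158 − 158)² / 158 = 0.0000
  white: (76 − 79)² / 79 = 0.1139
χ² = 0.1139 + 0.0000 + 0.1139 = 0.2278 ≈ 0.228
Degrees of freedom = 3 − 1 = 2; critical value at α = 0.01 is 9.21.
Since 0.228 < 9.21, we fail to reject the null hypothesis — the data are consistent with the 1:2:1 ratio.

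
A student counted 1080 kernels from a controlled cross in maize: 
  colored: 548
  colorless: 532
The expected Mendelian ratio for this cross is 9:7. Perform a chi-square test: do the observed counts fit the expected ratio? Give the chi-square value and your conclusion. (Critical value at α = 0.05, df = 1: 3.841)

13.320; not consistent

Total ratio parts = 16. Expected numbers out of 1080:
  colored: 1080 × 9/16 = 607.5
  colorless: 1080 × 7/16 = 472.5
χ² = Σ (O − E)² / E
  colored: (548 − 607.5)² / 607.5 = 5.8276
  colorless: (532 − 472.5)² / 472.5 = 7.4926
χ² = 5.8276 + 7.4926 = 13.3202 ≈ 13.320
Degrees of freedom = 2 − 1 = 1; critical value at α = 0.05 is 3.841.
Since 13.320 > 3.841, we reject the null hypothesis — the data do not fit the 9:7 ratio.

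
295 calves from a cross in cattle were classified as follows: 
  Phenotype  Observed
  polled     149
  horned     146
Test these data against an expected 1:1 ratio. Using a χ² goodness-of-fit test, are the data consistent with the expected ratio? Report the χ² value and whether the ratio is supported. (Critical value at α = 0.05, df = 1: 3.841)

Under the 1:1 hypothesis (Σ ratio = 2, N = 295):
  polled: 295 × 1/2 = 147.5
  horned: 295 × 1/2 = 147.5
χ² = Σ (O − E)² / E
  polled: (149 − 147.5)² / 147.5 = 0.0153
  horned: (146 − 147.5)² / 147.5 = 0.0153
χ² = 0.0153 + 0.0153 = 0.0306 ≈ 0.031
Degrees of freedom = 2 − 1 = 1; critical value at α = 0.05 is 3.841.
Since 0.031 < 3.841, we fail to reject the null hypothesis — the data are consistent with the 1:1 ratio.

0.031; consistent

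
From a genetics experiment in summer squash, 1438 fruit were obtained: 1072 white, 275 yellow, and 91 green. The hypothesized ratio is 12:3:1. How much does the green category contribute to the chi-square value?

Total ratio parts = 16. Expected numbers out of 1438:
  white: 1438 × 12/16 = 1078.5
  yellow: 1438 × 3/16 = 269.625
  green: 1438 × 1/16 = 89.875
Contribution of green: (91 − 89.875)² / 89.875 = 0.0141

0.014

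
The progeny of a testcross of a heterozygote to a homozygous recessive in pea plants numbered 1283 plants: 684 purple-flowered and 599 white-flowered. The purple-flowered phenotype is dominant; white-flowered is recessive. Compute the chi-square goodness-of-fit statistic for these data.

5.631

A testcross of a heterozygote (Aa × aa) gives a 1:1 phenotypic ratio.
Under the 1:1 hypothesis (Σ ratio = 2, N = 1283):
  purple-flowered: 1283 × 1/2 = 641.5
  white-flowered: 1283 × 1/2 = 641.5
χ² = Σ (O − E)² / E
  purple-flowered: (684 − 641.5)² / 641.5 = 2.8157
  white-flowered: (599 − 641.5)² / 641.5 = 2.8157
χ² = 2.8157 + 2.8157 = 5.6314 ≈ 5.631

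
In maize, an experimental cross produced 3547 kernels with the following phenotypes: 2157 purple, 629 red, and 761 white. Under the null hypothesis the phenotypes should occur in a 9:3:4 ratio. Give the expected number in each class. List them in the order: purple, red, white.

Expected counts for N = 3547 under a 9:3:4 ratio (total parts = 16):
  purple: 3547 × 9/16 = 1995.1875
  red: 3547 × 3/16 = 665.0625
  white: 3547 × 4/16 = 886.75

1995.1875, 665.0625, 886.75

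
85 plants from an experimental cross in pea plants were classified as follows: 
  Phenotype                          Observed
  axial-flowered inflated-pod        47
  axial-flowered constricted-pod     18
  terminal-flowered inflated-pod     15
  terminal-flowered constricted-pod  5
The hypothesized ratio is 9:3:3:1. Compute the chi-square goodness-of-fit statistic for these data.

Expected counts for N = 85 under a 9:3:3:1 ratio (total parts = 16):
  axial-flowered inflated-pod: 85 × 9/16 = 47.8125
  axial-flowered constricted-pod: 85 × 3/16 = 15.9375
  terminal-flowered inflated-pod: 85 × 3/16 = 15.9375
  terminal-flowered constricted-pod: 85 × 1/16 = 5.3125
χ² = Σ (O − E)² / E
  axial-flowered inflated-pod: (47 − 47.8125)² / 47.8125 = 0.0138
  axial-flowered constricted-pod: (18 − 15.9375)² / 15.9375 = 0.2669
  terminal-flowered inflated-pod: (15 − 15.9375)² / 15.9375 = 0.0551
  terminal-flowered constricted-pod: (5 − 5.3125)² / 5.3125 = 0.0184
χ² = 0.0138 + 0.2669 + 0.0551 + 0.0184 = 0.3542 ≈ 0.354

0.354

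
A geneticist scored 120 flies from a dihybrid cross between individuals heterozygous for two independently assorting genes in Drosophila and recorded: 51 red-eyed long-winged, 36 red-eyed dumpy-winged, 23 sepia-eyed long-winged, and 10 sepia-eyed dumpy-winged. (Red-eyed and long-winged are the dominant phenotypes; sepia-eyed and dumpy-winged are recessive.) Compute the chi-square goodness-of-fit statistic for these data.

A dihybrid F₂ with independent assortment and complete dominance at both loci gives a 9:3:3:1 phenotypic ratio.
Total ratio parts = 16. Expected numbers out of 120:
  red-eyed long-winged: 120 × 9/16 = 67.5
  red-eyed dumpy-winged: 120 × 3/16 = 22.5
  sepia-eyed long-winged: 120 × 3/16 = 22.5
  sepia-eyed dumpy-winged: 120 × 1/16 = 7.5
χ² = Σ (O − E)² / E
  red-eyed long-winged: (51 − 67.5)² / 67.5 = 4.0333
  red-eyed dumpy-winged: (36 − 22.5)² / 22.5 = 8.1000
  sepia-eyed long-winged: (23 − 22.5)² / 22.5 = 0.0111
  sepia-eyed dumpy-winged: (10 − 7.5)² / 7.5 = 0.8333
χ² = 4.0333 + 8.1000 + 0.0111 + 0.8333 = 12.9777 ≈ 12.978

12.978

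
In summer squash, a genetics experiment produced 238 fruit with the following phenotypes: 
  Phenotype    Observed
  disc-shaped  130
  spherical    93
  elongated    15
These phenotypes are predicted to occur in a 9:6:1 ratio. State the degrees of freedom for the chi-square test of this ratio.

A goodness-of-fit test with 3 phenotype classes has df = 3 − 1 = 2.

2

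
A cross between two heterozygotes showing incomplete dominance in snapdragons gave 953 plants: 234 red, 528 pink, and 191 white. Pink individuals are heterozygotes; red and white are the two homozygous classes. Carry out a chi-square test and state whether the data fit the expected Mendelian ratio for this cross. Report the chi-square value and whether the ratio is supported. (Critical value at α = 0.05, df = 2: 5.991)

With incomplete dominance, a heterozygote × heterozygote cross gives a 1:2:1 phenotypic ratio.
The 1:2:1 ratio has 4 parts, so with N = 953 the expected counts are:
  red: 953 × 1/4 = 238.25
  pink: 953 × 2/4 = 476.5
  white: 953 × 1/4 = 238.25
χ² = Σ (O − E)² / E
  red: (234 − 238.25)² / 238.25 = 0.0758
  pink: (528 − 476.5)² / 476.5 = 5.5661
  white: (191 − 238.25)² / 238.25 = 9.3707
χ² = 0.0758 + 5.5661 + 9.3707 = 15.0126 ≈ 15.013
Degrees of freedom = 3 − 1 = 2; critical value at α = 0.05 is 5.991.
Since 15.013 > 5.991, we reject the null hypothesis — the data do not fit the 1:2:1 ratio.

15.013; not consistent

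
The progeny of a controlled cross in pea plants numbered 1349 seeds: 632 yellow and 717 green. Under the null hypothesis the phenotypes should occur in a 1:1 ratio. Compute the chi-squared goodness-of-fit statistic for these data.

The 1:1 ratio has 2 parts, so with N = 1349 the expected counts are:
  yellow: 1349 × 1/2 = 674.5
  green: 1349 × 1/2 = 674.5
χ² = Σ (O − E)² / E
  yellow: (632 − 674.5)² / 674.5 = 2.6779
  green: (717 − 674.5)² / 674.5 = 2.6779
χ² = 2.6779 + 2.6779 = 5.3558 ≈ 5.356

5.356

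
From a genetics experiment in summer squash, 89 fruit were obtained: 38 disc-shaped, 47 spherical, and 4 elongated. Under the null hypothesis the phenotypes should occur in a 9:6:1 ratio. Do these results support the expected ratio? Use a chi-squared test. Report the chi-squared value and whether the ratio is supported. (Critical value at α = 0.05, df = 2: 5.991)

Under the 9:6:1 hypothesis (Σ ratio = 16, N = 89):
  disc-shaped: 89 × 9/16 = 50.0625
  spherical: 89 × 6/16 = 33.375
  elongated: 89 × 1/16 = 5.5625
χ² = Σ (O − E)² / E
  disc-shaped: (38 − 50.0625)² / 50.0625 = 2.9064
  spherical: (47 − 33.375)² / 33.375 = 5.5623
  elongated: (4 − 5.5625)² / 5.5625 = 0.4389
χ² = 2.9064 + 5.5623 + 0.4389 = 8.9076 ≈ 8.908
Degrees of freedom = 3 − 1 = 2; critical value at α = 0.05 is 5.991.
Since 8.908 > 5.991, we reject the null hypothesis — the data do not fit the 9:6:1 ratio.

8.908; not consistent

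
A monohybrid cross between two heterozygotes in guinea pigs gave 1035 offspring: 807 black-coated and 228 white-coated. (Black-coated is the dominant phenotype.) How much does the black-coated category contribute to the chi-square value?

For a monohybrid cross between heterozygotes with complete dominance, the expected phenotypic ratio is 3:1.
Expected counts for N = 1035 under a 3:1 ratio (total parts = 4):
  black-coated: 1035 × 3/4 = 776.25
  white-coated: 1035 × 1/4 = 258.75
Contribution of black-coated: (807 − 776.25)² / 776.25 = 1.2181

1.218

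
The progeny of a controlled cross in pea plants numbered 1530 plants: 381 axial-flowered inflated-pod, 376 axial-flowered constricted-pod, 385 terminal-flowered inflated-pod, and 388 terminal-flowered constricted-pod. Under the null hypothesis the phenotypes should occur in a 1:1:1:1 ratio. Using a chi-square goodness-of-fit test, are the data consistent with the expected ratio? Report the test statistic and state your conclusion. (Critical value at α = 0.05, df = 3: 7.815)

The 1:1:1:1 ratio has 4 parts, so with N = 1530 the expected counts are:
  axial-flowered inflated-pod: 1530 × 1/4 = 382.5
  axial-flowered constricted-pod: 1530 × 1/4 = 382.5
  terminal-flowered inflated-pod: 1530 × 1/4 = 382.5
  terminal-flowered constricted-pod: 1530 × 1/4 = 382.5
χ² = Σ (O − E)² / E
  axial-flowered inflated-pod: (381 − 382.5)² / 382.5 = 0.0059
  axial-flowered constricted-pod: (376 − 382.5)² / 382.5 = 0.1105
  terminal-flowered inflated-pod: (385 − 382.5)² / 382.5 = 0.0163
  terminal-flowered constricted-pod: (388 − 382.5)² / 382.5 = 0.0791
χ² = 0.0059 + 0.1105 + 0.0163 + 0.0791 = 0.2118 ≈ 0.212
Degrees of freedom = 4 − 1 = 3; critical value at α = 0.05 is 7.815.
Since 0.212 < 7.815, we fail to reject the null hypothesis — the data are consistent with the 1:1:1:1 ratio.

0.212; consistent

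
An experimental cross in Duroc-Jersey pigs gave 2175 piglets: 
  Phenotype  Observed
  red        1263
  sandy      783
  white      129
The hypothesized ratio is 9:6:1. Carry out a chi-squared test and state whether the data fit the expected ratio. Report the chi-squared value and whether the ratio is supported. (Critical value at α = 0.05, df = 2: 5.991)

Under the 9:6:1 hypothesis (Σ ratio = 16, N = 2175):
  red: 2175 × 9/16 = 1223.4375
  sandy: 2175 × 6/16 = 815.625
  white: 2175 × 1/16 = 135.9375
χ² = Σ (O − E)² / E
  red: (1263 − 1223.4375)² / 1223.4375 = 1.2793
  sandy: (783 − 815.625)² / 815.625 = 1.3050
  white: (129 − 135.9375)² / 135.9375 = 0.3541
χ² = 1.2793 + 1.3050 + 0.3541 = 2.9384 ≈ 2.938
Degrees of freedom = 3 − 1 = 2; critical value at α = 0.05 is 5.991.
Since 2.938 < 5.991, we fail to reject the null hypothesis — the data are consistent with the 9:6:1 ratio.

2.938; consistent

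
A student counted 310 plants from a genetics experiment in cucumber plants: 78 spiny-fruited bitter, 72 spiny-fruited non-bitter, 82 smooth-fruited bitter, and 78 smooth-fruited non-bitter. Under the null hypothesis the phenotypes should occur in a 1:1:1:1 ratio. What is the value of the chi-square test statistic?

0.658

Expected counts for N = 310 under a 1:1:1:1 ratio (total parts = 4):
  spiny-fruited bitter: 310 × 1/4 = 77.5
  spiny-fruited non-bitter: 310 × 1/4 = 77.5
  smooth-fruited bitter: 310 × 1/4 = 77.5
  smooth-fruited non-bitter: 310 × 1/4 = 77.5
χ² = Σ (O − E)² / E
  spiny-fruited bitter: (78 − 77.5)² / 77.5 = 0.0032
  spiny-fruited non-bitter: (72 − 77.5)² / 77.5 = 0.3903
  smooth-fruited bitter: (82 − 77.5)² / 77.5 = 0.2613
  smooth-fruited non-bitter: (78 − 77.5)² / 77.5 = 0.0032
χ² = 0.0032 + 0.3903 + 0.2613 + 0.0032 = 0.658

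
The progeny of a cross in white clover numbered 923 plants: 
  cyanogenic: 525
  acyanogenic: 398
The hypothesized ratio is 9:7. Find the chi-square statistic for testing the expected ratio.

0.149

Expected counts for N = 923 under a 9:7 ratio (total parts = 16):
  cyanogenic: 923 × 9/16 = 519.1875
  acyanogenic: 923 × 7/16 = 403.8125
χ² = Σ (O − E)² / E
  cyanogenic: (525 − 519.1875)² / 519.1875 = 0.0651
  acyanogenic: (398 − 403.8125)² / 403.8125 = 0.0837
χ² = 0.0651 + 0.0837 = 0.1488 ≈ 0.149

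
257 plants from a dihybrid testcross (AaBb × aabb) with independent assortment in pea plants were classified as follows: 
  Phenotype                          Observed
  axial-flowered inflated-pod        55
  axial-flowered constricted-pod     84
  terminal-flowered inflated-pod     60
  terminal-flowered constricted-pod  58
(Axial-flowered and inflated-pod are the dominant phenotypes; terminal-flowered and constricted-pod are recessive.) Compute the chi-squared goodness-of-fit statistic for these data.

A dihybrid testcross with independent assortment gives a 1:1:1:1 ratio.
Total ratio parts = 4. Expected numbers out of 257:
  axial-flowered inflated-pod: 257 × 1/4 = 64.25
  axial-flowered constricted-pod: 257 × 1/4 = 64.25
  terminal-flowered inflated-pod: 257 × 1/4 = 64.25
  terminal-flowered constricted-pod: 257 × 1/4 = 64.25
χ² = Σ (O − E)² / E
  axial-flowered inflated-pod: (55 − 64.25)² / 64.25 = 1.3317
  axial-flowered constricted-pod: (84 − 64.25)² / 64.25 = 6.0710
  terminal-flowered inflated-pod: (60 − 64.25)² / 64.25 = 0.2811
  terminal-flowered constricted-pod: (58 − 64.25)² / 64.25 = 0.6080
χ² = 1.3317 + 6.0710 + 0.2811 + 0.6080 = 8.2918 ≈ 8.292

8.292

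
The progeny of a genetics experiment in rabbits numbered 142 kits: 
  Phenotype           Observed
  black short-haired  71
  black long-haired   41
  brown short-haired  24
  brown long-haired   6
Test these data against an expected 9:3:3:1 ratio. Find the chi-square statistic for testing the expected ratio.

The 9:3:3:1 ratio has 16 parts, so with N = 142 the expected counts are:
  black short-haired: 142 × 9/16 = 79.875
  black long-haired: 142 × 3/16 = 26.625
  brown short-haired: 142 × 3/16 = 26.625
  brown long-haired: 142 × 1/16 = 8.875
χ² = Σ (O − E)² / E
  black short-haired: (71 − 79.875)² / 79.875 = 0.9861
  black long-haired: (41 − 26.625)² / 26.625 = 7.7612
  brown short-haired: (24 − 26.625)² / 26.625 = 0.2588
  brown long-haired: (6 − 8.875)² / 8.875 = 0.9313
χ² = 0.9861 + 7.7612 + 0.2588 + 0.9313 = 9.9374 ≈ 9.937

9.937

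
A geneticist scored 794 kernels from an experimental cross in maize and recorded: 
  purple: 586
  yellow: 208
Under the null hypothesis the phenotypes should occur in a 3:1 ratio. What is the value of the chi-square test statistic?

0.606

Under the 3:1 hypothesis (Σ ratio = 4, N = 794):
  purple: 794 × 3/4 = 595.5
  yellow: 794 × 1/4 = 198.5
χ² = Σ (O − E)² / E
  purple: (586 − 595.5)² / 595.5 = 0.1516
  yellow: (208 − 198.5)² / 198.5 = 0.4547
χ² = 0.1516 + 0.4547 = 0.6063 ≈ 0.606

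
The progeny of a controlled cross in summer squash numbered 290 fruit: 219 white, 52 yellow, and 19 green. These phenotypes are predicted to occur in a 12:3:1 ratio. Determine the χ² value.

Under the 12:3:1 hypothesis (Σ ratio = 16, N = 290):
  white: 290 × 12/16 = 217.5
  yellow: 290 × 3/16 = 54.375
  green: 290 × 1/16 = 18.125
χ² = Σ (O − E)² / E
  white: (219 − 217.5)² / 217.5 = 0.0103
  yellow: (52 − 54.375)² / 54.375 = 0.1037
  green: (19 − 18.125)² / 18.125 = 0.0422
χ² = 0.0103 + 0.1037 + 0.0422 = 0.1562 ≈ 0.156

0.156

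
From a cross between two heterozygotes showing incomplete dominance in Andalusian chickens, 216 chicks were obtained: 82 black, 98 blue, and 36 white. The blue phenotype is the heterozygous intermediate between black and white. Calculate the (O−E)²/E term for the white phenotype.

6.000

With incomplete dominance, a heterozygote × heterozygote cross gives a 1:2:1 phenotypic ratio.
Total ratio parts = 4. Expected numbers out of 216:
  black: 216 × 1/4 = 54
  blue: 216 × 2/4 = 108
  white: 216 × 1/4 = 54
Contribution of white: (36 − 54)² / 54 = 6.0000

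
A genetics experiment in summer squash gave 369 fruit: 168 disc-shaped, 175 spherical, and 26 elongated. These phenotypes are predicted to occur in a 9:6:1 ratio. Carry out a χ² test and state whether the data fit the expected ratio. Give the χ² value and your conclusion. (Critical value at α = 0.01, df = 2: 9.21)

17.609; not consistent

The 9:6:1 ratio has 16 parts, so with N = 369 the expected counts are:
  disc-shaped: 369 × 9/16 = 207.5625
  spherical: 369 × 6/16 = 138.375
  elongated: 369 × 1/16 = 23.0625
χ² = Σ (O − E)² / E
  disc-shaped: (168 − 207.5625)² / 207.5625 = 7.5408
  spherical: (175 − 138.375)² / 138.375 = 9.6939
  elongated: (26 − 23.0625)² / 23.0625 = 0.3742
χ² = 7.5408 + 9.6939 + 0.3742 = 17.6089 ≈ 17.609
Degrees of freedom = 3 − 1 = 2; critical value at α = 0.01 is 9.21.
Since 17.609 > 9.21, we reject the null hypothesis — the data do not fit the 9:6:1 ratio.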